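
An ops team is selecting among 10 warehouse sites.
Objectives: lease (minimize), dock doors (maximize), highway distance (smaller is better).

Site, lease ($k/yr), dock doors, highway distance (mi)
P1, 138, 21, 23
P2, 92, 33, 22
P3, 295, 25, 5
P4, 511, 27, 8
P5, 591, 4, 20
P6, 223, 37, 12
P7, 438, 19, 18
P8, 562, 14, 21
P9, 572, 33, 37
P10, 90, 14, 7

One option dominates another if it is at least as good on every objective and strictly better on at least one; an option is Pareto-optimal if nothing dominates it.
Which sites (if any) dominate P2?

none

P1: worse on lease (138 vs 92).
P3: worse on lease (295 vs 92).
P4: worse on lease (511 vs 92).
P5: worse on lease (591 vs 92).
P6: worse on lease (223 vs 92).
P7: worse on lease (438 vs 92).
P8: worse on lease (562 vs 92).
P9: worse on lease (572 vs 92).
P10: worse on dock doors (14 vs 33).
No option dominates P2.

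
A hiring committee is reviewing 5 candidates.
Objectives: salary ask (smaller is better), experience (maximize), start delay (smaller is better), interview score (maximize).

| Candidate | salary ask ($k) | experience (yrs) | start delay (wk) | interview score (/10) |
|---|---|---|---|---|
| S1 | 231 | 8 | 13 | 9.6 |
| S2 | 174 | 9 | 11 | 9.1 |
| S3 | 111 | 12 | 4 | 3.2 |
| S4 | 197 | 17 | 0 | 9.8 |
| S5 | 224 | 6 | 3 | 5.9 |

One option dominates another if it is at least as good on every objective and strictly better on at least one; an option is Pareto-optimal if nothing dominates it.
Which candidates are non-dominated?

S1: dominated by S4 (salary ask 197≤231, experience 17≥8, start delay 0≤13, interview score 9.8≥9.6).
S2: not dominated.
S3: not dominated (best salary ask).
S4: not dominated (best experience).
S5: dominated by S4 (salary ask 197≤224, experience 17≥6, start delay 0≤3, interview score 9.8≥5.9).

S2, S3, S4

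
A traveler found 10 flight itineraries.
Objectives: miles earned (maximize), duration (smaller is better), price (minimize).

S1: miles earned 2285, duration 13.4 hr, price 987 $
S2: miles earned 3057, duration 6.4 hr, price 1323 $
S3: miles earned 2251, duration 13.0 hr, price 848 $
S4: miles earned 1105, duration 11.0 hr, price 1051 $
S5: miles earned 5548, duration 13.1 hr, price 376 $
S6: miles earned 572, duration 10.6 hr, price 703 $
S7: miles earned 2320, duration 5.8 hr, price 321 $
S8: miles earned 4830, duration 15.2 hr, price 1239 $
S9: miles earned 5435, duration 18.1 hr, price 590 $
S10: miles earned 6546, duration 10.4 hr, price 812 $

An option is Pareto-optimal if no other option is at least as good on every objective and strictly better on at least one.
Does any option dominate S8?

S5 vs S8: miles earned 5548≥4830, duration 13.1≤15.2, price 376≤1239 — S5 is at least as good on every objective and strictly better on at least one, so S5 dominates S8.

Yes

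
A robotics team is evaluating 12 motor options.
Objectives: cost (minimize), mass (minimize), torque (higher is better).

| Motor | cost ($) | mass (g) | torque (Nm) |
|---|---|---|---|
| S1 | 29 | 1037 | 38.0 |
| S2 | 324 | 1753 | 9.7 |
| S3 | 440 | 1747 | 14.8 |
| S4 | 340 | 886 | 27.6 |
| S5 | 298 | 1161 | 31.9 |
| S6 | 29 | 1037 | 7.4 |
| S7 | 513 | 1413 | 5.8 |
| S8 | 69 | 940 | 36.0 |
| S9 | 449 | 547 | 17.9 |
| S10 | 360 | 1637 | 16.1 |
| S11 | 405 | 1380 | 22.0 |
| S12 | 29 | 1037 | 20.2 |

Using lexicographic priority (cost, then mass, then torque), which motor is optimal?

S1

First minimize cost: best is 29, kept {S1, S6, S12}.
Then minimize mass: best is 1037, kept {S1, S6, S12}.
Then maximize torque: best is 38.0, kept {S1}.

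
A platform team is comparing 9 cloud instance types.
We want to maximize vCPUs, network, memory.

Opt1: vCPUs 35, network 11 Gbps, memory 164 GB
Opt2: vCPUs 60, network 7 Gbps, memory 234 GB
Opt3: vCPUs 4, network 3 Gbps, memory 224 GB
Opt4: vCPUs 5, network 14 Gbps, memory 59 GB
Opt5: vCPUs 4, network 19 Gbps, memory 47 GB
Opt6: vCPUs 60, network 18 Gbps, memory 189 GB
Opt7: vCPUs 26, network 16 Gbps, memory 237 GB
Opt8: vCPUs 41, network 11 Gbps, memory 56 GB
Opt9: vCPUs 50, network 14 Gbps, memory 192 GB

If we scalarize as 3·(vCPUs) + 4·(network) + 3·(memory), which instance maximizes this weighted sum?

Opt1: 3·35 + 4·11 + 3·164 = 641
Opt2: 3·60 + 4·7 + 3·234 = 910
Opt3: 3·4 + 4·3 + 3·224 = 696
Opt4: 3·5 + 4·14 + 3·59 = 248
Opt5: 3·4 + 4·19 + 3·47 = 229
Opt6: 3·60 + 4·18 + 3·189 = 819
Opt7: 3·26 + 4·16 + 3·237 = 853
Opt8: 3·41 + 4·11 + 3·56 = 335
Opt9: 3·50 + 4·14 + 3·192 = 782
Highest: Opt2 at 910.

Opt2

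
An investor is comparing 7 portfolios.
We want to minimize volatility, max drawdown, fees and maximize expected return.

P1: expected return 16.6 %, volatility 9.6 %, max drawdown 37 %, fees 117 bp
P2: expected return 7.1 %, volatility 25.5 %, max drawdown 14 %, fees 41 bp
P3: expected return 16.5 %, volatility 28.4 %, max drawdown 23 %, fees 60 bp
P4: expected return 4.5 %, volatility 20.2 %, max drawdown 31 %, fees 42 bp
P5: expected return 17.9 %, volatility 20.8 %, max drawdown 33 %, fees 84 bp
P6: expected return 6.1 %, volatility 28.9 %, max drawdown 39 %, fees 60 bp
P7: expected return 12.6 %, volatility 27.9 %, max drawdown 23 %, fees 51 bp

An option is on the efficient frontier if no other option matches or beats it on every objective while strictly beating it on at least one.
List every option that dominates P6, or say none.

P2, P3, P7

P2: expected return 7.1≥6.1, volatility 25.5≤28.9, max drawdown 14≤39, fees 41≤60 — dominates P6.
P3: expected return 16.5≥6.1, volatility 28.4≤28.9, max drawdown 23≤39, fees 60≤60 — dominates P6.
P7: expected return 12.6≥6.1, volatility 27.9≤28.9, max drawdown 23≤39, fees 51≤60 — dominates P6.
Others (P1, P4, P5) are each worse than P6 on at least one objective.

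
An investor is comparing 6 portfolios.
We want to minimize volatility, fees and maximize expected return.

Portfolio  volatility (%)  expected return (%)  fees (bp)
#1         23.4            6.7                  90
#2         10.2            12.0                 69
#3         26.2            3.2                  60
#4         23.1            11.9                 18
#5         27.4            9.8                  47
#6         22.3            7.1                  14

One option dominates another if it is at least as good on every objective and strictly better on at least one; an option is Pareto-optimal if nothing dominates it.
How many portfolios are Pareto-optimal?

3

#1: dominated by #2 (volatility 10.2≤23.4, expected return 12.0≥6.7, fees 69≤90).
#2: not dominated (best volatility).
#3: dominated by #4 (volatility 23.1≤26.2, expected return 11.9≥3.2, fees 18≤60).
#4: not dominated.
#5: dominated by #4 (volatility 23.1≤27.4, expected return 11.9≥9.8, fees 18≤47).
#6: not dominated (best fees).
Pareto-optimal: #2, #4, #6 → 3.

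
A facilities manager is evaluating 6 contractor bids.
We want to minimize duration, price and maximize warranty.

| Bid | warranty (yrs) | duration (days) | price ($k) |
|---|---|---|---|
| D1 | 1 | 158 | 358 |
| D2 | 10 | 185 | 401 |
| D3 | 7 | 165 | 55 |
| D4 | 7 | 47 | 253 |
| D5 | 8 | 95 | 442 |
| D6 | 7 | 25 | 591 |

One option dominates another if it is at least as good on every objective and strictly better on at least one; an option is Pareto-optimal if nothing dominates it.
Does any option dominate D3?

No

D1: worse on warranty (1 vs 7).
D2: worse on duration (185 vs 165).
D4: worse on price (253 vs 55).
D5: worse on price (442 vs 55).
D6: worse on price (591 vs 55).
No option is at least as good as D3 on every objective and strictly better on one.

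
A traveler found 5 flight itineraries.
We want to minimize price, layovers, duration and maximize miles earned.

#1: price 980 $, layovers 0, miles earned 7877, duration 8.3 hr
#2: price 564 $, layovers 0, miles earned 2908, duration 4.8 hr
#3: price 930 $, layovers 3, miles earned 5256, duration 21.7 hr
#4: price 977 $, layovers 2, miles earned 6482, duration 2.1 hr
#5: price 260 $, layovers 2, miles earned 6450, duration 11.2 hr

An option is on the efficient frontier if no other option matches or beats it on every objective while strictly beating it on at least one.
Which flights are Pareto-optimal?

#1: not dominated (best miles earned).
#2: not dominated.
#3: dominated by #5 (price 260≤930, layovers 2≤3, miles earned 6450≥5256, duration 11.2≤21.7).
#4: not dominated (best duration).
#5: not dominated (best price).

#1, #2, #4, #5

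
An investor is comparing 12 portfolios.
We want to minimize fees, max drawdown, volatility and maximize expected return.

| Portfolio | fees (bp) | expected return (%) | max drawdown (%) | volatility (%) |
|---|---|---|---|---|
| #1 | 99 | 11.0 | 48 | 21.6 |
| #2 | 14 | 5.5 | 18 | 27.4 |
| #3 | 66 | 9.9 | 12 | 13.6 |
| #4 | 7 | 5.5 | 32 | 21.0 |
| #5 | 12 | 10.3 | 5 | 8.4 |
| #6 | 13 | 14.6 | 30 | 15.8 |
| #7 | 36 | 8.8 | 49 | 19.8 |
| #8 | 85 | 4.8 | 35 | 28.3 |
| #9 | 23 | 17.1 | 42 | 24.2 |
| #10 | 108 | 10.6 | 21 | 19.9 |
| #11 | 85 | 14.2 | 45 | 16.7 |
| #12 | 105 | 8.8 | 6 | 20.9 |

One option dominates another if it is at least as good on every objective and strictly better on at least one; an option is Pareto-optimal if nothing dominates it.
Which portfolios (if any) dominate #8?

#2, #3, #4, #5, #6

#2: fees 14≤85, expected return 5.5≥4.8, max drawdown 18≤35, volatility 27.4≤28.3 — dominates #8.
#3: fees 66≤85, expected return 9.9≥4.8, max drawdown 12≤35, volatility 13.6≤28.3 — dominates #8.
#4: fees 7≤85, expected return 5.5≥4.8, max drawdown 32≤35, volatility 21.0≤28.3 — dominates #8.
#5: fees 12≤85, expected return 10.3≥4.8, max drawdown 5≤35, volatility 8.4≤28.3 — dominates #8.
#6: fees 13≤85, expected return 14.6≥4.8, max drawdown 30≤35, volatility 15.8≤28.3 — dominates #8.
Others (#1, #7, #9, #10, #11, #12) are each worse than #8 on at least one objective.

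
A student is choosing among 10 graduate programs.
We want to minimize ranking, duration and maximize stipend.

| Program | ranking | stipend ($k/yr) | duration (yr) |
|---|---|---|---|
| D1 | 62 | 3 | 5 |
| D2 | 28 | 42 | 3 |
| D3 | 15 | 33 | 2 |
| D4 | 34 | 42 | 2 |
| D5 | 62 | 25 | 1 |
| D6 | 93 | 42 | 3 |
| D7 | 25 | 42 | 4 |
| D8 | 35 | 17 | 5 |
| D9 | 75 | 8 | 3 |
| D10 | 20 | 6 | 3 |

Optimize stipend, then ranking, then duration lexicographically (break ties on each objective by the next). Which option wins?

D7

First maximize stipend: best is 42, kept {D2, D4, D6, D7}.
Then minimize ranking: best is 25, kept {D7}.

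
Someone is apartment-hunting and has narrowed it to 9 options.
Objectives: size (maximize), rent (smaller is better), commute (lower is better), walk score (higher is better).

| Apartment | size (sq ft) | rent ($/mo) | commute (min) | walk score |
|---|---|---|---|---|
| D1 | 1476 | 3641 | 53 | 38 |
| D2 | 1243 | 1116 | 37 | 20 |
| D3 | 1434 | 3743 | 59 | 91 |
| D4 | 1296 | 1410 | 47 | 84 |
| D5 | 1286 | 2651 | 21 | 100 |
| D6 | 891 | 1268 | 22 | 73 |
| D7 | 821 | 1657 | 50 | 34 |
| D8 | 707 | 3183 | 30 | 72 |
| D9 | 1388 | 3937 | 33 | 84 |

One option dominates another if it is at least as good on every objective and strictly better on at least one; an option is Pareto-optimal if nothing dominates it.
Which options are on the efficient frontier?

D1: not dominated (best size).
D2: not dominated (best rent).
D3: not dominated.
D4: not dominated.
D5: not dominated (best commute).
D6: not dominated.
D7: dominated by D4 (size 1296≥821, rent 1410≤1657, commute 47≤50, walk score 84≥34).
D8: dominated by D5 (size 1286≥707, rent 2651≤3183, commute 21≤30, walk score 100≥72).
D9: not dominated.

D1, D2, D3, D4, D5, D6, D9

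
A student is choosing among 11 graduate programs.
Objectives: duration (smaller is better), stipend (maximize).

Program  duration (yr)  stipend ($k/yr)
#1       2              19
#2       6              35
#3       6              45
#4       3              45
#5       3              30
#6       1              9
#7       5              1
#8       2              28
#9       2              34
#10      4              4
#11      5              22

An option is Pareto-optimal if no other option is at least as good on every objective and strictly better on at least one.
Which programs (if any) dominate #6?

#1: worse on duration (2 vs 1).
#2: worse on duration (6 vs 1).
#3: worse on duration (6 vs 1).
#4: worse on duration (3 vs 1).
#5: worse on duration (3 vs 1).
#7: worse on duration (5 vs 1).
#8: worse on duration (2 vs 1).
#9: worse on duration (2 vs 1).
#10: worse on duration (4 vs 1).
#11: worse on duration (5 vs 1).
No option dominates #6.

none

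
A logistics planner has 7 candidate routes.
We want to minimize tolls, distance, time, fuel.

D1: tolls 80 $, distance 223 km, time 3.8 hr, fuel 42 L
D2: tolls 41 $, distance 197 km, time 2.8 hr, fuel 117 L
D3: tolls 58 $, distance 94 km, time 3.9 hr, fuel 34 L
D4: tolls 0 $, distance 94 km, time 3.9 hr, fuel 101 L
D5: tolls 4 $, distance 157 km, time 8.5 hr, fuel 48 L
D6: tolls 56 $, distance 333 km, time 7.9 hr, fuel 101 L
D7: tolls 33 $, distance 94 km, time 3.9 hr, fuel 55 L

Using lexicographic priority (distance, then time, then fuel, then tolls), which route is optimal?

First minimize distance: best is 94, kept {D3, D4, D7}.
Then minimize time: best is 3.9, kept {D3, D4, D7}.
Then minimize fuel: best is 34, kept {D3}.

D3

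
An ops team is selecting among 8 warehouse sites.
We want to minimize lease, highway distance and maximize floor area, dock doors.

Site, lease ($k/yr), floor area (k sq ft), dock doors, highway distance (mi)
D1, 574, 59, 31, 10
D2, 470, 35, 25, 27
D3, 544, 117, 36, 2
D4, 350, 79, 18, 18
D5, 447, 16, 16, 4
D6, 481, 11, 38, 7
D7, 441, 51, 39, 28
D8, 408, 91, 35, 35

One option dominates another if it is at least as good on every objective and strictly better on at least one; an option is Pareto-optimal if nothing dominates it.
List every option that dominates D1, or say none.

D3: lease 544≤574, floor area 117≥59, dock doors 36≥31, highway distance 2≤10 — dominates D1.
Others (D2, D4, D5, D6, D7, D8) are each worse than D1 on at least one objective.

D3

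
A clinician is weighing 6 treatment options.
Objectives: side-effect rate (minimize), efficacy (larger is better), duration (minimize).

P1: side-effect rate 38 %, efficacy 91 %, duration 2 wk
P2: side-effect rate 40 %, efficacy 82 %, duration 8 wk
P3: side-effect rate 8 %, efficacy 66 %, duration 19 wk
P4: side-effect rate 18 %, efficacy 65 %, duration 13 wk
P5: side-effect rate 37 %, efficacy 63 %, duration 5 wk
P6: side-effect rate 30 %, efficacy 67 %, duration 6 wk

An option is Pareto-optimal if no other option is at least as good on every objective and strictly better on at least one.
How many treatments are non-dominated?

5

P1: not dominated (best efficacy).
P2: dominated by P1 (side-effect rate 38≤40, efficacy 91≥82, duration 2≤8).
P3: not dominated (best side-effect rate).
P4: not dominated.
P5: not dominated.
P6: not dominated.
Pareto-optimal: P1, P3, P4, P5, P6 → 5.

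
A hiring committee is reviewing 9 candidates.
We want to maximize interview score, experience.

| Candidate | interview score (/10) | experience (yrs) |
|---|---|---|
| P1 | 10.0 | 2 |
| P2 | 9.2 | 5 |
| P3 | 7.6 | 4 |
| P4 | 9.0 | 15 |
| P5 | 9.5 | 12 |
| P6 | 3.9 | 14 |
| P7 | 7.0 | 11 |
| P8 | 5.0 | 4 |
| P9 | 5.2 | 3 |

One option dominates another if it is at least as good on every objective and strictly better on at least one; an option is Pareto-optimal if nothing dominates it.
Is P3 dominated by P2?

P2 vs P3: interview score 9.2≥7.6, experience 5≥4 — P2 is at least as good on every objective with at least one strict improvement.

Yes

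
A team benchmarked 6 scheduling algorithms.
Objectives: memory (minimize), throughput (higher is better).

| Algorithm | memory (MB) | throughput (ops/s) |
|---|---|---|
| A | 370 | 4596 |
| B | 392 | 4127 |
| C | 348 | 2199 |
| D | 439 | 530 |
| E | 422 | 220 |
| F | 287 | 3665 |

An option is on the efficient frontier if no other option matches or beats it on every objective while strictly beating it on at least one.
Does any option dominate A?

No

B: worse on memory (392 vs 370).
C: worse on throughput (2199 vs 4596).
D: worse on memory (439 vs 370).
E: worse on memory (422 vs 370).
F: worse on throughput (3665 vs 4596).
No option is at least as good as A on every objective and strictly better on one.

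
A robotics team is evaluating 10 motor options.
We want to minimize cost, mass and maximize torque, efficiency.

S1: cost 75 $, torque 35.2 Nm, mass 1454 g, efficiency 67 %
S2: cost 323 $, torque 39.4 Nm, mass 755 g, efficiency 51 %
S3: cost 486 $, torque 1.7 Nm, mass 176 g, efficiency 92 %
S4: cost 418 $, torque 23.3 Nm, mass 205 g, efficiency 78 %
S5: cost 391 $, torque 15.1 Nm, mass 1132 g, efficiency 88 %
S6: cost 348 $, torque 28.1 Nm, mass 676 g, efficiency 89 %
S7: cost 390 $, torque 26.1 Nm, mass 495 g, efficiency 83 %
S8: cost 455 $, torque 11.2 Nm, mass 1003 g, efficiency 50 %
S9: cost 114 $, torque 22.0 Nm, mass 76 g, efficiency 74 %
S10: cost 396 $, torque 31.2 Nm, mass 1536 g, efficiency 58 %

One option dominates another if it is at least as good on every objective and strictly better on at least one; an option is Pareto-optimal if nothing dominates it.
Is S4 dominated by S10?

No

S10 vs S4: S10 is worse on mass (1536 vs 205), so it does not dominate S4.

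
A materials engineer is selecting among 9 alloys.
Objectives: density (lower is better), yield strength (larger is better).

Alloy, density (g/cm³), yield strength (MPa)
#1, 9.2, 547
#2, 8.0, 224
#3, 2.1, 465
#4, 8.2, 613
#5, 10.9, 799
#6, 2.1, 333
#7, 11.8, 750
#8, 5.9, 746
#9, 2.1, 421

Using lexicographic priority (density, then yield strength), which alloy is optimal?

#3

First minimize density: best is 2.1, kept {#3, #6, #9}.
Then maximize yield strength: best is 465, kept {#3}.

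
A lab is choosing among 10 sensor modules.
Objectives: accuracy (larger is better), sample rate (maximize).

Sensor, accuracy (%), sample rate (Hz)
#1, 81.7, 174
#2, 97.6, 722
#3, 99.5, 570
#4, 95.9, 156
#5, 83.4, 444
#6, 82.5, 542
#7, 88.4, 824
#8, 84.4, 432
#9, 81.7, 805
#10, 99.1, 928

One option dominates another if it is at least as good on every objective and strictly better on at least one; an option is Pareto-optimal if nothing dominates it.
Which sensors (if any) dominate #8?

#2: accuracy 97.6≥84.4, sample rate 722≥432 — dominates #8.
#3: accuracy 99.5≥84.4, sample rate 570≥432 — dominates #8.
#7: accuracy 88.4≥84.4, sample rate 824≥432 — dominates #8.
#10: accuracy 99.1≥84.4, sample rate 928≥432 — dominates #8.
Others (#1, #4, #5, #6, #9) are each worse than #8 on at least one objective.

#2, #3, #7, #10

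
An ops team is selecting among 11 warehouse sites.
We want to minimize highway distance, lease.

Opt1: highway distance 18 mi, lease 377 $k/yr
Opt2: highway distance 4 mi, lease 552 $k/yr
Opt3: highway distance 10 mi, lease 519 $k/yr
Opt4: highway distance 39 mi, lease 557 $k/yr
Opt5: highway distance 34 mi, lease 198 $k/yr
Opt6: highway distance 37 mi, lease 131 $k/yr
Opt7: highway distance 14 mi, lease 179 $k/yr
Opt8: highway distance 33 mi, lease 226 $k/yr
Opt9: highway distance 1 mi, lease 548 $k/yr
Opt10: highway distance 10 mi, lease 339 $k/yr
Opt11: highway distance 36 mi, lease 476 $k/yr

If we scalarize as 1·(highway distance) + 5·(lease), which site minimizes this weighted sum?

Opt1: 1·18 + 5·377 = 1903
Opt2: 1·4 + 5·552 = 2764
Opt3: 1·10 + 5·519 = 2605
Opt4: 1·39 + 5·557 = 2824
Opt5: 1·34 + 5·198 = 1024
Opt6: 1·37 + 5·131 = 692
Opt7: 1·14 + 5·179 = 909
Opt8: 1·33 + 5·226 = 1163
Opt9: 1·1 + 5·548 = 2741
Opt10: 1·10 + 5·339 = 1705
Opt11: 1·36 + 5·476 = 2416
Lowest: Opt6 at 692.

Opt6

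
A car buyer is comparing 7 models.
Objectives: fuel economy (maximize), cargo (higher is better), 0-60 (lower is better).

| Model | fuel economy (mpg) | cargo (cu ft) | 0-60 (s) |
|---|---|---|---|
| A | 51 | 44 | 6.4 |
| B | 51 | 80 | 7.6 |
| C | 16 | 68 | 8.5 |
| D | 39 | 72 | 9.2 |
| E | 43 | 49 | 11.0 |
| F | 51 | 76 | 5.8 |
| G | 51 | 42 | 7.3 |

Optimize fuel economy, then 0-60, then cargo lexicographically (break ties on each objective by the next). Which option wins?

F

First maximize fuel economy: best is 51, kept {A, B, F, G}.
Then minimize 0-60: best is 5.8, kept {F}.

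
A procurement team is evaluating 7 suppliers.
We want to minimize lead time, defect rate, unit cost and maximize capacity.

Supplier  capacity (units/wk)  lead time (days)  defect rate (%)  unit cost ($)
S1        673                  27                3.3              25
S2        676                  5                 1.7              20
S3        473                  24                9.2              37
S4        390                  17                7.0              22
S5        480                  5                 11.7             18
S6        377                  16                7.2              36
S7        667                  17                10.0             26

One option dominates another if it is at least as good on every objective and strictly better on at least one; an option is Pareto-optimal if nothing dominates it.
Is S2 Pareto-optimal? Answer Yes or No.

S1: worse on capacity (673 vs 676).
S3: worse on capacity (473 vs 676).
S4: worse on capacity (390 vs 676).
S5: worse on capacity (480 vs 676).
S6: worse on capacity (377 vs 676).
S7: worse on capacity (667 vs 676).
No option is at least as good as S2 on every objective and strictly better on one.

Yes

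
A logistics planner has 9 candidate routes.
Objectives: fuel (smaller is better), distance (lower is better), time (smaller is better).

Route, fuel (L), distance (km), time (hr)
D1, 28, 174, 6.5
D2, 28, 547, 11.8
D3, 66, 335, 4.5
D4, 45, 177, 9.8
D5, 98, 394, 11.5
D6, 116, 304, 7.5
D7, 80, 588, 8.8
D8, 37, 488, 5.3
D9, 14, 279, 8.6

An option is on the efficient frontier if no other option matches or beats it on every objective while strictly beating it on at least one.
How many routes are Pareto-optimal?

4

D1: not dominated (best distance).
D2: dominated by D1 (fuel 28≤28, distance 174≤547, time 6.5≤11.8).
D3: not dominated (best time).
D4: dominated by D1 (fuel 28≤45, distance 174≤177, time 6.5≤9.8).
D5: dominated by D1 (fuel 28≤98, distance 174≤394, time 6.5≤11.5).
D6: dominated by D1 (fuel 28≤116, distance 174≤304, time 6.5≤7.5).
D7: dominated by D1 (fuel 28≤80, distance 174≤588, time 6.5≤8.8).
D8: not dominated.
D9: not dominated (best fuel).
Pareto-optimal: D1, D3, D8, D9 → 4.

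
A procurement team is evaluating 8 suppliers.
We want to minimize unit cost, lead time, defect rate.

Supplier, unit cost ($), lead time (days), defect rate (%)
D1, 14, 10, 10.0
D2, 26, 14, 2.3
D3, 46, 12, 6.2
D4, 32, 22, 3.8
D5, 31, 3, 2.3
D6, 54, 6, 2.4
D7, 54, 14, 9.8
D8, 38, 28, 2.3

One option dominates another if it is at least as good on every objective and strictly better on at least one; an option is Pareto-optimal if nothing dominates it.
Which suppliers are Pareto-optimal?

D1: not dominated (best unit cost).
D2: not dominated.
D3: dominated by D5 (unit cost 31≤46, lead time 3≤12, defect rate 2.3≤6.2).
D4: dominated by D2 (unit cost 26≤32, lead time 14≤22, defect rate 2.3≤3.8).
D5: not dominated (best lead time).
D6: dominated by D5 (unit cost 31≤54, lead time 3≤6, defect rate 2.3≤2.4).
D7: dominated by D2 (unit cost 26≤54, lead time 14≤14, defect rate 2.3≤9.8).
D8: dominated by D2 (unit cost 26≤38, lead time 14≤28, defect rate 2.3≤2.3).

D1, D2, D5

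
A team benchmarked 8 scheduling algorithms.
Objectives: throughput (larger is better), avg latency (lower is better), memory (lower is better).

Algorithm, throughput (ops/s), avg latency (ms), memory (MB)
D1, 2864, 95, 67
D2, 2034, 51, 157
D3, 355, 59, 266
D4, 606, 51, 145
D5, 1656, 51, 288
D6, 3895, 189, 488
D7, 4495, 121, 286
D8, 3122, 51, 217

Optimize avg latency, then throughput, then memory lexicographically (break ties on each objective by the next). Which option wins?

D8

First minimize avg latency: best is 51, kept {D2, D4, D5, D8}.
Then maximize throughput: best is 3122, kept {D8}.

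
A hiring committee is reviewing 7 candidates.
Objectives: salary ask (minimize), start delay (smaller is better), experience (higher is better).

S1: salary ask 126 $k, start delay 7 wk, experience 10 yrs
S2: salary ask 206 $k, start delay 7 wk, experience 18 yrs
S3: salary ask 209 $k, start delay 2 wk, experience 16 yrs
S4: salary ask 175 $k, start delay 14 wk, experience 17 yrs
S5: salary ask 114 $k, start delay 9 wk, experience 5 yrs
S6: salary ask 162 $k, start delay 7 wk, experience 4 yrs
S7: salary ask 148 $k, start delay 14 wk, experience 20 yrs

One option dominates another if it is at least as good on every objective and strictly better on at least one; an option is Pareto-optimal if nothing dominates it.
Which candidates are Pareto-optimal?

S1: not dominated.
S2: not dominated.
S3: not dominated (best start delay).
S4: dominated by S7 (salary ask 148≤175, start delay 14≤14, experience 20≥17).
S5: not dominated (best salary ask).
S6: dominated by S1 (salary ask 126≤162, start delay 7≤7, experience 10≥4).
S7: not dominated (best experience).

S1, S2, S3, S5, S7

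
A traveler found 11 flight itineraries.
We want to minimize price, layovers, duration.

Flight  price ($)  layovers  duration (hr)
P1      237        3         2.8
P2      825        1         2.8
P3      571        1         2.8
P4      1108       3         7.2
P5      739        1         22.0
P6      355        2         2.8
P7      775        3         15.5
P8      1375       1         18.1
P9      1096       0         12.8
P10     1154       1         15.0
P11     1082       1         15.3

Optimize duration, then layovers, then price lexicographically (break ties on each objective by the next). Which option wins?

P3

First minimize duration: best is 2.8, kept {P1, P2, P3, P6}.
Then minimize layovers: best is 1, kept {P2, P3}.
Then minimize price: best is 571, kept {P3}.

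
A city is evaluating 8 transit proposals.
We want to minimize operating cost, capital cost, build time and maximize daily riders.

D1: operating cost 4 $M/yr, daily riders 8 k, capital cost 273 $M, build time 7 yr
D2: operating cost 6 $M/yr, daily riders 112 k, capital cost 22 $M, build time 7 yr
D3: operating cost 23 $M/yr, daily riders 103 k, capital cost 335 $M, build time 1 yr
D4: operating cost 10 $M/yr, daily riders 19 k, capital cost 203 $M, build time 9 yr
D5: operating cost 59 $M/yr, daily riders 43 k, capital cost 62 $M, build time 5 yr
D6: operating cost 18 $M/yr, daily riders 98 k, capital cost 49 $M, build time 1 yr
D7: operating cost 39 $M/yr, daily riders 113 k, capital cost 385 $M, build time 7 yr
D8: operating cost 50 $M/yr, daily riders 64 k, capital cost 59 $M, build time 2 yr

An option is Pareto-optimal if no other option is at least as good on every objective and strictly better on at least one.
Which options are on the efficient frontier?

D1, D2, D3, D6, D7

D1: not dominated (best operating cost).
D2: not dominated (best capital cost).
D3: not dominated.
D4: dominated by D2 (operating cost 6≤10, daily riders 112≥19, capital cost 22≤203, build time 7≤9).
D5: dominated by D6 (operating cost 18≤59, daily riders 98≥43, capital cost 49≤62, build time 1≤5).
D6: not dominated.
D7: not dominated (best daily riders).
D8: dominated by D6 (operating cost 18≤50, daily riders 98≥64, capital cost 49≤59, build time 1≤2).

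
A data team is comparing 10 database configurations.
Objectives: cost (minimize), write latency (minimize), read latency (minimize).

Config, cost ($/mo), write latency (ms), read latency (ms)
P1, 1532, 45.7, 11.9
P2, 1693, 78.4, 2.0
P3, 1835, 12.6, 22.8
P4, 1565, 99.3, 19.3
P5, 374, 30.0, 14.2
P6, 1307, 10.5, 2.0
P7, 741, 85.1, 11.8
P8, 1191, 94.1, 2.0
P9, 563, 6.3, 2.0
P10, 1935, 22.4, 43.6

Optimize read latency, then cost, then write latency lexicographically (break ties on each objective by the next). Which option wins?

First minimize read latency: best is 2.0, kept {P2, P6, P8, P9}.
Then minimize cost: best is 563, kept {P9}.

P9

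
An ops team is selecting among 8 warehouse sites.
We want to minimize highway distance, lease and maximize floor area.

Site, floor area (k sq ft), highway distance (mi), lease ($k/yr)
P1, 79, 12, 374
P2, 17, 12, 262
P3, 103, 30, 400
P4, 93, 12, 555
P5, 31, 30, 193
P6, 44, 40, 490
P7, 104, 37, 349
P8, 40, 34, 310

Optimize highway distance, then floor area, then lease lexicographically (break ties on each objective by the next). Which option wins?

First minimize highway distance: best is 12, kept {P1, P2, P4}.
Then maximize floor area: best is 93, kept {P4}.

P4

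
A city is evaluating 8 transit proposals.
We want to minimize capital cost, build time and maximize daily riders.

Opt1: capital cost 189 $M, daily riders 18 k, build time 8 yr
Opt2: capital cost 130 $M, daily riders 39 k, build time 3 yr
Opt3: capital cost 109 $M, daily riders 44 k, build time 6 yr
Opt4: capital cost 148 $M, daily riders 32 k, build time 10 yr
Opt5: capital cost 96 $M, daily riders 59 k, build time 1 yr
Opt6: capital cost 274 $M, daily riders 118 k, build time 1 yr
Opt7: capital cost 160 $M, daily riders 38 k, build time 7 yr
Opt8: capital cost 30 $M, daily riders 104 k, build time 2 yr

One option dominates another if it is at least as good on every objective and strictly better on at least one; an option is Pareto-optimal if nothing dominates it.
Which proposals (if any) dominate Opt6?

Opt1: worse on daily riders (18 vs 118).
Opt2: worse on daily riders (39 vs 118).
Opt3: worse on daily riders (44 vs 118).
Opt4: worse on daily riders (32 vs 118).
Opt5: worse on daily riders (59 vs 118).
Opt7: worse on daily riders (38 vs 118).
Opt8: worse on daily riders (104 vs 118).
No option dominates Opt6.

none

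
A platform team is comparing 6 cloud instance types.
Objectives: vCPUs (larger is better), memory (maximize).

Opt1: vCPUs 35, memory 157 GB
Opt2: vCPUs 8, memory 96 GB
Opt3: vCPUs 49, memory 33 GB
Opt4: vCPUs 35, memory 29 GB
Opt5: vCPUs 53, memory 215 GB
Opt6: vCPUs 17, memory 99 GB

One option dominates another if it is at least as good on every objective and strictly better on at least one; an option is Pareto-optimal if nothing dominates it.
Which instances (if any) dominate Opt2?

Opt1: vCPUs 35≥8, memory 157≥96 — dominates Opt2.
Opt5: vCPUs 53≥8, memory 215≥96 — dominates Opt2.
Opt6: vCPUs 17≥8, memory 99≥96 — dominates Opt2.
Others (Opt3, Opt4) are each worse than Opt2 on at least one objective.

Opt1, Opt5, Opt6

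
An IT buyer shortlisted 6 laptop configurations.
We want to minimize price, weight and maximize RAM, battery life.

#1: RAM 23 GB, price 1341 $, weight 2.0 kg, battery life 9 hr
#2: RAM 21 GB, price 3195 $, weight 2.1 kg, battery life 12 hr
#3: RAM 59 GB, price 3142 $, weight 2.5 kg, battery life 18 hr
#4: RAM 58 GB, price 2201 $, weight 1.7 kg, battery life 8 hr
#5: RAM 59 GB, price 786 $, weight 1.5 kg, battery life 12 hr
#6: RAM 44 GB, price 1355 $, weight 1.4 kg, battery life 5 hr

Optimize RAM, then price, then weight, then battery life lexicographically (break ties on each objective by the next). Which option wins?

First maximize RAM: best is 59, kept {#3, #5}.
Then minimize price: best is 786, kept {#5}.

#5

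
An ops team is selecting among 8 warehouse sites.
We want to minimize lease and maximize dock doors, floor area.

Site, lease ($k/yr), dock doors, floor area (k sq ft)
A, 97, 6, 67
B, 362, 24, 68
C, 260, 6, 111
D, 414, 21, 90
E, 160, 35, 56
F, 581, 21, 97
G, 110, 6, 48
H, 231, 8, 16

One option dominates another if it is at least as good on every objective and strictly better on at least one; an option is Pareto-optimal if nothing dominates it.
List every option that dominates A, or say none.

none

B: worse on lease (362 vs 97).
C: worse on lease (260 vs 97).
D: worse on lease (414 vs 97).
E: worse on lease (160 vs 97).
F: worse on lease (581 vs 97).
G: worse on lease (110 vs 97).
H: worse on lease (231 vs 97).
No option dominates A.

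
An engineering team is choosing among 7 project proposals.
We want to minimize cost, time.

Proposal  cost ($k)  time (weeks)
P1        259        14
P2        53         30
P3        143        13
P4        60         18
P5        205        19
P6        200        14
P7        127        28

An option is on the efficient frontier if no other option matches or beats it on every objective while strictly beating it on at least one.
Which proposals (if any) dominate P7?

P4: cost 60≤127, time 18≤28 — dominates P7.
Others (P1, P2, P3, P5, P6) are each worse than P7 on at least one objective.

P4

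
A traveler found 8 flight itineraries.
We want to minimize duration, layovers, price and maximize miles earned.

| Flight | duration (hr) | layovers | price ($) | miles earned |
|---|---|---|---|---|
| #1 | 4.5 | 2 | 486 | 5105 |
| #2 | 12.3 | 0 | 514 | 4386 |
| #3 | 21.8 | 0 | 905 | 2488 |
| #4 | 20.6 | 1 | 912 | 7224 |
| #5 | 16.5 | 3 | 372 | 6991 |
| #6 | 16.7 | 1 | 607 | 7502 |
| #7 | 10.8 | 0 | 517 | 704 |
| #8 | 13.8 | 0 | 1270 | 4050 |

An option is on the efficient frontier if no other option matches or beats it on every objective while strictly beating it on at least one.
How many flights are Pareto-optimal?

5

#1: not dominated (best duration).
#2: not dominated.
#3: dominated by #2 (duration 12.3≤21.8, layovers 0≤0, price 514≤905, miles earned 4386≥2488).
#4: dominated by #6 (duration 16.7≤20.6, layovers 1≤1, price 607≤912, miles earned 7502≥7224).
#5: not dominated (best price).
#6: not dominated (best miles earned).
#7: not dominated.
#8: dominated by #2 (duration 12.3≤13.8, layovers 0≤0, price 514≤1270, miles earned 4386≥4050).
Pareto-optimal: #1, #2, #5, #6, #7 → 5.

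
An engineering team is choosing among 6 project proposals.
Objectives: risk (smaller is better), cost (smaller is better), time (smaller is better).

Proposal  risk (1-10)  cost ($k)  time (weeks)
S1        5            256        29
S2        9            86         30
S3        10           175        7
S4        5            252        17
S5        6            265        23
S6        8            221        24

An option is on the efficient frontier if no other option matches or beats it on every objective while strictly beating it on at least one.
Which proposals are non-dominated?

S1: dominated by S4 (risk 5≤5, cost 252≤256, time 17≤29).
S2: not dominated (best cost).
S3: not dominated (best time).
S4: not dominated.
S5: dominated by S4 (risk 5≤6, cost 252≤265, time 17≤23).
S6: not dominated.

S2, S3, S4, S6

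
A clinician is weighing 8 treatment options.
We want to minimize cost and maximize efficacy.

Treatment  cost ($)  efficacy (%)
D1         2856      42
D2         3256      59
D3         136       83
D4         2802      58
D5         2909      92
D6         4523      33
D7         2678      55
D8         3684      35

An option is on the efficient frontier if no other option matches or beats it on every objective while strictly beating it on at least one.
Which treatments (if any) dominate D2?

D3: cost 136≤3256, efficacy 83≥59 — dominates D2.
D5: cost 2909≤3256, efficacy 92≥59 — dominates D2.
Others (D1, D4, D6, D7, D8) are each worse than D2 on at least one objective.

D3, D5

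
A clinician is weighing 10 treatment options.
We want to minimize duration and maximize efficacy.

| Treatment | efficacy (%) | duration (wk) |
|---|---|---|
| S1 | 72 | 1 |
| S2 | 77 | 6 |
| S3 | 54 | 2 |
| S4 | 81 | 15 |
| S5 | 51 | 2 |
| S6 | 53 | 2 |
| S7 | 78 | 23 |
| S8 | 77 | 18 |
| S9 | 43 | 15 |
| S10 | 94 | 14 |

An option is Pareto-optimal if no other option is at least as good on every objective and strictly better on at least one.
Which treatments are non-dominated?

S1, S2, S10

S1: not dominated (best duration).
S2: not dominated.
S3: dominated by S1 (efficacy 72≥54, duration 1≤2).
S4: dominated by S10 (efficacy 94≥81, duration 14≤15).
S5: dominated by S1 (efficacy 72≥51, duration 1≤2).
S6: dominated by S1 (efficacy 72≥53, duration 1≤2).
S7: dominated by S4 (efficacy 81≥78, duration 15≤23).
S8: dominated by S2 (efficacy 77≥77, duration 6≤18).
S9: dominated by S1 (efficacy 72≥43, duration 1≤15).
S10: not dominated (best efficacy).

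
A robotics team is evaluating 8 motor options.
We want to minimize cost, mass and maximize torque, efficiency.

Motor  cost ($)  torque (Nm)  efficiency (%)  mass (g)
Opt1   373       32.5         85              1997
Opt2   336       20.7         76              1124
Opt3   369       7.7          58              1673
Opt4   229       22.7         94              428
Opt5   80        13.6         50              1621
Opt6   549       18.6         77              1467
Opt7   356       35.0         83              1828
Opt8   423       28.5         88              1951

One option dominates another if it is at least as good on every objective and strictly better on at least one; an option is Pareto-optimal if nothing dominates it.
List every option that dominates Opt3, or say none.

Opt2, Opt4

Opt2: cost 336≤369, torque 20.7≥7.7, efficiency 76≥58, mass 1124≤1673 — dominates Opt3.
Opt4: cost 229≤369, torque 22.7≥7.7, efficiency 94≥58, mass 428≤1673 — dominates Opt3.
Others (Opt1, Opt5, Opt6, Opt7, Opt8) are each worse than Opt3 on at least one objective.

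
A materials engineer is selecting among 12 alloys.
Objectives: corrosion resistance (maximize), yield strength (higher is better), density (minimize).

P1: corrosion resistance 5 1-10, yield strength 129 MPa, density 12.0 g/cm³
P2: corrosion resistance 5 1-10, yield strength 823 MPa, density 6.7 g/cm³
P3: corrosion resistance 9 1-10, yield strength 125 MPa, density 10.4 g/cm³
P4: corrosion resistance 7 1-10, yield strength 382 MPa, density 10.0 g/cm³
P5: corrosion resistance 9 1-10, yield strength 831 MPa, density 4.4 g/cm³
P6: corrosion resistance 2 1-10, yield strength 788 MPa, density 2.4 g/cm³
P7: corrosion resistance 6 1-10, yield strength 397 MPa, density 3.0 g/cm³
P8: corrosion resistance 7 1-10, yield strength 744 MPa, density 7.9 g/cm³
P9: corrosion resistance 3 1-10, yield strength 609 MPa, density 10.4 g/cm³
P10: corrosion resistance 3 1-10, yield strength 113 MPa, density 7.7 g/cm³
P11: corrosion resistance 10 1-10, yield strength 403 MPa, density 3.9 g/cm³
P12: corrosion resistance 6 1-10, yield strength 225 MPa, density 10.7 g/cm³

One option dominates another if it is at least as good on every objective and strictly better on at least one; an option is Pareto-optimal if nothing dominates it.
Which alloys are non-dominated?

P1: dominated by P2 (corrosion resistance 5≥5, yield strength 823≥129, density 6.7≤12.0).
P2: dominated by P5 (corrosion resistance 9≥5, yield strength 831≥823, density 4.4≤6.7).
P3: dominated by P5 (corrosion resistance 9≥9, yield strength 831≥125, density 4.4≤10.4).
P4: dominated by P5 (corrosion resistance 9≥7, yield strength 831≥382, density 4.4≤10.0).
P5: not dominated (best yield strength).
P6: not dominated (best density).
P7: not dominated.
P8: dominated by P5 (corrosion resistance 9≥7, yield strength 831≥744, density 4.4≤7.9).
P9: dominated by P2 (corrosion resistance 5≥3, yield strength 823≥609, density 6.7≤10.4).
P10: dominated by P2 (corrosion resistance 5≥3, yield strength 823≥113, density 6.7≤7.7).
P11: not dominated (best corrosion resistance).
P12: dominated by P4 (corrosion resistance 7≥6, yield strength 382≥225, density 10.0≤10.7).

P5, P6, P7, P11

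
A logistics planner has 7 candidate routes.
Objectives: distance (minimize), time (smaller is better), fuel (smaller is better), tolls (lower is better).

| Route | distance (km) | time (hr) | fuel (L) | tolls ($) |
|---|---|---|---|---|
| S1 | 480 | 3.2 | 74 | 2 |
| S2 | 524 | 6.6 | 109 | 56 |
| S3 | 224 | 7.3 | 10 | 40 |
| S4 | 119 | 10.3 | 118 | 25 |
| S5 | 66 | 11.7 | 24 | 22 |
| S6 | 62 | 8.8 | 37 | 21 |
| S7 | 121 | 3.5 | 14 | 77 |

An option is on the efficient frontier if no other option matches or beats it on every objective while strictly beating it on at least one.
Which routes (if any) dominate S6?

S1: worse on distance (480 vs 62).
S2: worse on distance (524 vs 62).
S3: worse on distance (224 vs 62).
S4: worse on distance (119 vs 62).
S5: worse on distance (66 vs 62).
S7: worse on distance (121 vs 62).
No option dominates S6.

none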